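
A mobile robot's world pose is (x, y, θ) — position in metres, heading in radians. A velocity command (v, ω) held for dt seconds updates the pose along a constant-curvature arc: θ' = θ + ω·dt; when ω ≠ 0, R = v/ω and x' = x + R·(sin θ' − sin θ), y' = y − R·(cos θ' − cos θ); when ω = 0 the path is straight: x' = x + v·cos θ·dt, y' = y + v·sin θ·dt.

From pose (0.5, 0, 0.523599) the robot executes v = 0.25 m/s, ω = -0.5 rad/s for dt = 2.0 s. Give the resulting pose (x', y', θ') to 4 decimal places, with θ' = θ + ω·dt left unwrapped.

θ' = 0.5236 + -0.5·2.0 = -0.4764
R = v/ω = 0.25/-0.5 = -0.5000
x' = 0.5 + -0.5000·(sin -0.4764 − sin 0.5236) = 0.9793
y' = 0 − -0.5000·(cos -0.4764 − cos 0.5236) = 0.0113

(0.9793, 0.0113, -0.4764)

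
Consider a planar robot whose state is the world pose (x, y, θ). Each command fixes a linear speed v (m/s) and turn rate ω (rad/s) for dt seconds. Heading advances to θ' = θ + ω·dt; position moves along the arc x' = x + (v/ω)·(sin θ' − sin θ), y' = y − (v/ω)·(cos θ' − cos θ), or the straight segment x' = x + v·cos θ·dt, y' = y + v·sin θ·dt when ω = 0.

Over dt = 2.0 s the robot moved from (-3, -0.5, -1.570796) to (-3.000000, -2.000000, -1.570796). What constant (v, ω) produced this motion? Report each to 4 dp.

v = 0.7500, ω = 0.0000

Δθ = -1.570796 − -1.570796 = 0.000000
ω = Δθ/dt = 0.000000/2.0 = 0.0000
ω = 0 → v = (Δx·cos θ + Δy·sin θ)/dt = 0.7500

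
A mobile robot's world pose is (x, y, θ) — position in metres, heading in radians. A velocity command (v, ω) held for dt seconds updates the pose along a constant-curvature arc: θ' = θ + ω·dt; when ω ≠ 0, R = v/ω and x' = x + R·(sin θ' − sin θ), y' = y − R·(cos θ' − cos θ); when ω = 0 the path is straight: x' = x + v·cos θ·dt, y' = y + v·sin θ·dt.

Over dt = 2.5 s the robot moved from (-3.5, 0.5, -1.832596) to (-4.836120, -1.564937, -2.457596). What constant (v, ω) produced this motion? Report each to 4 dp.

v = 1.0000, ω = -0.2500

Δθ = -2.457596 − -1.832596 = -0.625000
ω = Δθ/dt = -0.625000/2.5 = -0.2500
R = −Δy/(cos θ' − cos θ) = -4.0000
v = R·ω = -4.0000·-0.2500 = 1.0000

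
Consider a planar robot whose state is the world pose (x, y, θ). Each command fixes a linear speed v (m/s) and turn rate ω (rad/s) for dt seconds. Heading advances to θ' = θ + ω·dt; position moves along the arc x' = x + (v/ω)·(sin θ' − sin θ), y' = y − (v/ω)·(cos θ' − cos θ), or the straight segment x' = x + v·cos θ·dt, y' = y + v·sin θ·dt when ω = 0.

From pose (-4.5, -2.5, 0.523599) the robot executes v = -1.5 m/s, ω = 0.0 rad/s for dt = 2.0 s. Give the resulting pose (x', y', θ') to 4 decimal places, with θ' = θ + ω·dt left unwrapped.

θ' = 0.5236 + 0.0·2.0 = 0.5236
ω = 0 → straight: x' = -4.5 + -1.5·cos(0.5236)·2.0 = -7.0981
y' = -2.5 + -1.5·sin(0.5236)·2.0 = -4.0000

(-7.0981, -4.0000, 0.5236)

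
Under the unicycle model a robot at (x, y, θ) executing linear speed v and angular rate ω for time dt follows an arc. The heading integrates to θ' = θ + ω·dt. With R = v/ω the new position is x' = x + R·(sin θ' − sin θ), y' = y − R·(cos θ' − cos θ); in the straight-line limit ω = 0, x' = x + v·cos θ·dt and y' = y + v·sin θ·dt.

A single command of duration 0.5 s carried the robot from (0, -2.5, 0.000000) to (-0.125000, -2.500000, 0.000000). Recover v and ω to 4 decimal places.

Δθ = 0.000000 − 0.000000 = 0.000000
ω = Δθ/dt = 0.000000/0.5 = 0.0000
ω = 0 → v = (Δx·cos θ + Δy·sin θ)/dt = -0.2500

v = -0.2500, ω = 0.0000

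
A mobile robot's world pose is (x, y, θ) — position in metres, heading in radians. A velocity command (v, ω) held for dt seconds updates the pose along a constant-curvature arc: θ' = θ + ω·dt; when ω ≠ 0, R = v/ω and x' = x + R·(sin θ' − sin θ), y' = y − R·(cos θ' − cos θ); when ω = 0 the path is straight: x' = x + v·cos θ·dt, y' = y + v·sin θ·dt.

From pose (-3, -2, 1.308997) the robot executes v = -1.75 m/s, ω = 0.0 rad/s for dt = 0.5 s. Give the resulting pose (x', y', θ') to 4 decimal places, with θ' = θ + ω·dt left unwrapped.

(-3.2265, -2.8452, 1.3090)

θ' = 1.3090 + 0.0·0.5 = 1.3090
ω = 0 → straight: x' = -3 + -1.75·cos(1.3090)·0.5 = -3.2265
y' = -2 + -1.75·sin(1.3090)·0.5 = -2.8452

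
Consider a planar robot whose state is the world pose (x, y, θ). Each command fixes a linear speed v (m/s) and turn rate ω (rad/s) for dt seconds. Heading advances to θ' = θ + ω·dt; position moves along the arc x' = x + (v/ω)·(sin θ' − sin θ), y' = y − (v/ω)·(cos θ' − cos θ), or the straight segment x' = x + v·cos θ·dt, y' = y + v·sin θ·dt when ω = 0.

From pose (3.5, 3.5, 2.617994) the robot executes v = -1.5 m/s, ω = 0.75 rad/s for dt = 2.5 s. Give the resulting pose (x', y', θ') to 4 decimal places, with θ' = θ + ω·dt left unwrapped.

θ' = 2.6180 + 0.75·2.5 = 4.4930
R = v/ω = -1.5/0.75 = -2.0000
x' = 3.5 + -2.0000·(sin 4.4930 − sin 2.6180) = 6.4521
y' = 3.5 − -2.0000·(cos 4.4930 − cos 2.6180) = 4.7968

(6.4521, 4.7968, 4.4930)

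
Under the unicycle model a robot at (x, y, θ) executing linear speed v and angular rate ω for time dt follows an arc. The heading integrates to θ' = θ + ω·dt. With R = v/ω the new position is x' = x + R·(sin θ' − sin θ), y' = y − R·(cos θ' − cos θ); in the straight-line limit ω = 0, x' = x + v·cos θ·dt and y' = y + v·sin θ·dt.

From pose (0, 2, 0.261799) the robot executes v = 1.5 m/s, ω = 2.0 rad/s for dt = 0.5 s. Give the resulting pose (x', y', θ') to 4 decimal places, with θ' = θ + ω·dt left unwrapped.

θ' = 0.2618 + 2.0·0.5 = 1.2618
R = v/ω = 1.5/2.0 = 0.7500
x' = 0 + 0.7500·(sin 1.2618 − sin 0.2618) = 0.5204
y' = 2 − 0.7500·(cos 1.2618 − cos 0.2618) = 2.4964

(0.5204, 2.4964, 1.2618)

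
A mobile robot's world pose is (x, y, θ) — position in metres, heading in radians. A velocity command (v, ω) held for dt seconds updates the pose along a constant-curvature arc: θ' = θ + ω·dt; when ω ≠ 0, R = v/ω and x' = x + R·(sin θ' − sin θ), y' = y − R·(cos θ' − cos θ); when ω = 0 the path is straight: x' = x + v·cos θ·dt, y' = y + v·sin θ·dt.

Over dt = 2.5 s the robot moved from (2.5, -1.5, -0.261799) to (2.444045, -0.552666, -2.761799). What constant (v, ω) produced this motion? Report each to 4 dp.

Δθ = -2.761799 − -0.261799 = -2.500000
ω = Δθ/dt = -2.500000/2.5 = -1.0000
R = −Δy/(cos θ' − cos θ) = 0.5000
v = R·ω = 0.5000·-1.0000 = -0.5000

v = -0.5000, ω = -1.0000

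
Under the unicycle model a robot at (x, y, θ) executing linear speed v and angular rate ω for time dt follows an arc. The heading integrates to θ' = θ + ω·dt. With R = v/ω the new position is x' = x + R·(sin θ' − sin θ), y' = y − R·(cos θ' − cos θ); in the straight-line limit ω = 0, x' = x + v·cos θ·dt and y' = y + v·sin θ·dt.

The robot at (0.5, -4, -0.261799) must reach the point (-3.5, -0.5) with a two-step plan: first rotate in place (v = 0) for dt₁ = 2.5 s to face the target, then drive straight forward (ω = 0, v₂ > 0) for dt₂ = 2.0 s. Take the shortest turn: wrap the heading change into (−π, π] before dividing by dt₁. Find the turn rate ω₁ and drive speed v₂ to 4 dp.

ω₁ = 1.0738, v₂ = 2.6575

heading to target = atan2(-0.5−-4, -3.5−0.5) = 2.4228
Δθ = wrap(2.4228 − -0.2618) = 2.6846; ω₁ = Δθ/dt₁ = 1.0738
distance = √((-3.5−0.5)² + (-0.5−-4)²) = 5.3151; v₂ = distance/dt₂ = 2.6575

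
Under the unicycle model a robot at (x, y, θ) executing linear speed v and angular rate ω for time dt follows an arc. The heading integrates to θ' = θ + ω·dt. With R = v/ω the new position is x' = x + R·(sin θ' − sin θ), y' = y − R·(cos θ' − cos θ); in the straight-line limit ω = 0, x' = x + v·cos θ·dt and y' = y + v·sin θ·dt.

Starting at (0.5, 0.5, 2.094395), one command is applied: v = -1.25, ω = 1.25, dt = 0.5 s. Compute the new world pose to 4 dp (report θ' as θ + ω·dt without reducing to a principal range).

(0.9563, 0.0878, 2.7194)

θ' = 2.0944 + 1.25·0.5 = 2.7194
R = v/ω = -1.25/1.25 = -1.0000
x' = 0.5 + -1.0000·(sin 2.7194 − sin 2.0944) = 0.9563
y' = 0.5 − -1.0000·(cos 2.7194 − cos 2.0944) = 0.0878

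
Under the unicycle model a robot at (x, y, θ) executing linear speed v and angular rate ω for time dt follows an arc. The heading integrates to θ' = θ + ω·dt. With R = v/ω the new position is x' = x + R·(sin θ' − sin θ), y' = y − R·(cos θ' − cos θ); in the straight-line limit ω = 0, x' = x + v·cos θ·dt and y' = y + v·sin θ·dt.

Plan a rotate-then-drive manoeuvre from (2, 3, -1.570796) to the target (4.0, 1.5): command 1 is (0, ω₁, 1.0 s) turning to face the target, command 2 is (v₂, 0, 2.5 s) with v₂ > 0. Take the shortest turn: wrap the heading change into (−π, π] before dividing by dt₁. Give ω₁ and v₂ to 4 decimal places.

ω₁ = 0.9273, v₂ = 1.0000

heading to target = atan2(1.5−3, 4−2) = -0.6435
Δθ = wrap(-0.6435 − -1.5708) = 0.9273; ω₁ = Δθ/dt₁ = 0.9273
distance = √((4−2)² + (1.5−3)²) = 2.5000; v₂ = distance/dt₂ = 1.0000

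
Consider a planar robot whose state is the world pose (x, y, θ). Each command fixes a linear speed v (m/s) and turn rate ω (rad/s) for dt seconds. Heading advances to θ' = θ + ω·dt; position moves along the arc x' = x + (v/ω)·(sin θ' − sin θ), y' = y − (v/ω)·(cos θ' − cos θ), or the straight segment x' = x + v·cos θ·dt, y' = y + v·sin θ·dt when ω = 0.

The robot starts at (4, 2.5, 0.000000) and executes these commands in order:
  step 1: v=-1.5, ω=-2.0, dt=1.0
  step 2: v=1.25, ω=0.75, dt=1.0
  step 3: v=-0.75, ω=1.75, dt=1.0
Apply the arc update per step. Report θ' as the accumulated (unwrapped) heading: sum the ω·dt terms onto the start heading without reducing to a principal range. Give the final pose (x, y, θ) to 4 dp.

step 1: θ'=-2.0000 (R=0.7500) → pose (3.3180, 3.5621, -2.0000)
step 2: θ'=-1.2500 (R=1.6667) → pose (3.2519, 2.3430, -1.2500)
step 3: θ'=0.5000 (R=-0.4286) → pose (2.6397, 2.5840, 0.5000)

(2.6397, 2.5840, 0.5000)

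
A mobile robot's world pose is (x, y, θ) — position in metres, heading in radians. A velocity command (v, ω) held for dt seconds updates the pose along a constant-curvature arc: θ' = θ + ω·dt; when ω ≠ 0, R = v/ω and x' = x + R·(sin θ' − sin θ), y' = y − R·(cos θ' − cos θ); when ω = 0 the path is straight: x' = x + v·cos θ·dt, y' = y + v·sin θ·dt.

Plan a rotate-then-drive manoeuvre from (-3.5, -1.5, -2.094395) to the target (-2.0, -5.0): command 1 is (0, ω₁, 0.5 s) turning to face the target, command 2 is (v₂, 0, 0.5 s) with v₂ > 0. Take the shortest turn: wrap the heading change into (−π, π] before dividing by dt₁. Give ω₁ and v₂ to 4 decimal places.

ω₁ = 1.8570, v₂ = 7.6158

heading to target = atan2(-5−-1.5, -2−-3.5) = -1.1659
Δθ = wrap(-1.1659 − -2.0944) = 0.9285; ω₁ = Δθ/dt₁ = 1.8570
distance = √((-2−-3.5)² + (-5−-1.5)²) = 3.8079; v₂ = distance/dt₂ = 7.6158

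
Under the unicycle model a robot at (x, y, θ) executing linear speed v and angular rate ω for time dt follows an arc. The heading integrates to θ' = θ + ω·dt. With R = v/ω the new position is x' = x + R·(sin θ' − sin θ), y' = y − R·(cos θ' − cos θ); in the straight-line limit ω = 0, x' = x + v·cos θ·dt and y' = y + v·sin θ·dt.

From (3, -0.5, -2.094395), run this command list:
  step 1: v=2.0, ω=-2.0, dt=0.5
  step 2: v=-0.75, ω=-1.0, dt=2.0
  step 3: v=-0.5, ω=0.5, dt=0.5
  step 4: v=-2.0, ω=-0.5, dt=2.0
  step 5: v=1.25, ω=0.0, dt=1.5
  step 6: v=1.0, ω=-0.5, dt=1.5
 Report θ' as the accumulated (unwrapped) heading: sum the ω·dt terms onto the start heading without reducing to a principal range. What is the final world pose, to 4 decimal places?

step 1: θ'=-3.0944 (R=-1.0000) → pose (2.1812, -0.9989, -3.0944)
step 2: θ'=-5.0944 (R=0.7500) → pose (2.9125, -2.0276, -5.0944)
step 3: θ'=-4.8444 (R=-1.0000) → pose (2.8491, -2.2688, -4.8444)
step 4: θ'=-5.8444 (R=4.0000) → pose (0.5833, -5.3634, -5.8444)
step 5: θ'=-5.8444 (straight) → pose (2.2807, -4.5668, -5.8444)
step 6: θ'=-6.5944 (R=-2.0000) → pose (3.7428, -4.4734, -6.5944)

(3.7428, -4.4734, -6.5944)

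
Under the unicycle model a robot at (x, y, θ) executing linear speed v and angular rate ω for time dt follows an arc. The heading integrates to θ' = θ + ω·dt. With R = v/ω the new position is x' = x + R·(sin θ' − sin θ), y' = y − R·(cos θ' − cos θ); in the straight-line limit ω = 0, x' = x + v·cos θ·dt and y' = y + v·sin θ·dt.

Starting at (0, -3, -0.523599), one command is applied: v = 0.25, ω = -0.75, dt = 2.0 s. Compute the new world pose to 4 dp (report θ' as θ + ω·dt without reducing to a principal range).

θ' = -0.5236 + -0.75·2.0 = -2.0236
R = v/ω = 0.25/-0.75 = -0.3333
x' = 0 + -0.3333·(sin -2.0236 − sin -0.5236) = 0.1331
y' = -3 − -0.3333·(cos -2.0236 − cos -0.5236) = -3.4345

(0.1331, -3.4345, -2.0236)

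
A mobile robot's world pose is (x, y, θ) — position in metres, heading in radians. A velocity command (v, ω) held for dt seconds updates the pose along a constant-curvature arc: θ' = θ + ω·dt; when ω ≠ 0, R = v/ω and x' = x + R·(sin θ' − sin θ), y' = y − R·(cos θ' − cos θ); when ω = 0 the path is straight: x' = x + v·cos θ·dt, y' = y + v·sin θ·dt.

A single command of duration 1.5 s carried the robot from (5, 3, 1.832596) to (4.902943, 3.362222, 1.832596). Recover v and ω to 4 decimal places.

Δθ = 1.832596 − 1.832596 = 0.000000
ω = Δθ/dt = 0.000000/1.5 = 0.0000
ω = 0 → v = (Δx·cos θ + Δy·sin θ)/dt = 0.2500

v = 0.2500, ω = 0.0000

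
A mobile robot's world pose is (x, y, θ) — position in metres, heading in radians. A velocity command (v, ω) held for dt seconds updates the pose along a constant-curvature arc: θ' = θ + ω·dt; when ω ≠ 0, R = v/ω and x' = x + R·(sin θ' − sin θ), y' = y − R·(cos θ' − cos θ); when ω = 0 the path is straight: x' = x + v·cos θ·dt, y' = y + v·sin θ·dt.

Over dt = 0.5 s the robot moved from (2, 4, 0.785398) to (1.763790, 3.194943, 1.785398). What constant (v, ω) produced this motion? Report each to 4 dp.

Δθ = 1.785398 − 0.785398 = 1.000000
ω = Δθ/dt = 1.000000/0.5 = 2.0000
R = −Δy/(cos θ' − cos θ) = -0.8750
v = R·ω = -0.8750·2.0000 = -1.7500

v = -1.7500, ω = 2.0000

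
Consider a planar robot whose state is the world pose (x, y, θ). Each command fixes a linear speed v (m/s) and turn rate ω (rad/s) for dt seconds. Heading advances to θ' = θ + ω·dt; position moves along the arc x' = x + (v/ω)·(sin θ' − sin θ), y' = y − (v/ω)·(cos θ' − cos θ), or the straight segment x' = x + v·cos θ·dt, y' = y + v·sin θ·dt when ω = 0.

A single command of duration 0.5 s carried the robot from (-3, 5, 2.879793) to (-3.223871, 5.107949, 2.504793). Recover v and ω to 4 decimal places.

Δθ = 2.504793 − 2.879793 = -0.375000
ω = Δθ/dt = -0.375000/0.5 = -0.7500
R = Δx/(sin θ' − sin θ) = -0.6667
v = R·ω = -0.6667·-0.7500 = 0.5000

v = 0.5000, ω = -0.7500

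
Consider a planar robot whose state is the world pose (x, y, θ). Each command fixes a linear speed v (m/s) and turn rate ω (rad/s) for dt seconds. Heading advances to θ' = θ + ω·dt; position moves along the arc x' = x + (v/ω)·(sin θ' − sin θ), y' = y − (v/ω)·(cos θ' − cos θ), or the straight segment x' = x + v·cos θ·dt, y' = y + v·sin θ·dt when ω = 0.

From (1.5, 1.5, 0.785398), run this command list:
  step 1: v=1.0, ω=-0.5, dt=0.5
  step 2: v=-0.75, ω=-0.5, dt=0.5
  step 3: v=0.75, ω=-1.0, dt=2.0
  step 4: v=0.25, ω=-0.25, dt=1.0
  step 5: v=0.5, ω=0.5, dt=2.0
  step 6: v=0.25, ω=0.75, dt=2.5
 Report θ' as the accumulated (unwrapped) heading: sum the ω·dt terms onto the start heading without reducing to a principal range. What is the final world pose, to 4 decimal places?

(3.0769, -0.3789, 0.9104)

step 1: θ'=0.5354 (R=-2.0000) → pose (1.8938, 1.8059, 0.5354)
step 2: θ'=0.2854 (R=1.5000) → pose (1.5509, 1.6567, 0.2854)
step 3: θ'=-1.7146 (R=-0.7500) → pose (2.5043, 0.8295, -1.7146)
step 4: θ'=-1.9646 (R=-1.0000) → pose (2.4381, 0.5892, -1.9646)
step 5: θ'=-0.9646 (R=1.0000) → pose (2.5397, -0.3643, -0.9646)
step 6: θ'=0.9104 (R=0.3333) → pose (3.0769, -0.3789, 0.9104)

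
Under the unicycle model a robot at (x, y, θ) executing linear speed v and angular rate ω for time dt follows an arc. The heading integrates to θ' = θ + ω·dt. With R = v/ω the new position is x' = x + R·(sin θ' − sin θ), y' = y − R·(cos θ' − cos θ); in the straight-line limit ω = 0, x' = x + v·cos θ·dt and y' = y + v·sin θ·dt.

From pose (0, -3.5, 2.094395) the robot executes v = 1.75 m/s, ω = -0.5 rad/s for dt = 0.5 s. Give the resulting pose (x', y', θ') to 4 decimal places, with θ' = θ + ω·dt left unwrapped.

θ' = 2.0944 + -0.5·0.5 = 1.8444
R = v/ω = 1.75/-0.5 = -3.5000
x' = 0 + -3.5000·(sin 1.8444 − sin 2.0944) = -0.3387
y' = -3.5 − -3.5000·(cos 1.8444 − cos 2.0944) = -2.6957

(-0.3387, -2.6957, 1.8444)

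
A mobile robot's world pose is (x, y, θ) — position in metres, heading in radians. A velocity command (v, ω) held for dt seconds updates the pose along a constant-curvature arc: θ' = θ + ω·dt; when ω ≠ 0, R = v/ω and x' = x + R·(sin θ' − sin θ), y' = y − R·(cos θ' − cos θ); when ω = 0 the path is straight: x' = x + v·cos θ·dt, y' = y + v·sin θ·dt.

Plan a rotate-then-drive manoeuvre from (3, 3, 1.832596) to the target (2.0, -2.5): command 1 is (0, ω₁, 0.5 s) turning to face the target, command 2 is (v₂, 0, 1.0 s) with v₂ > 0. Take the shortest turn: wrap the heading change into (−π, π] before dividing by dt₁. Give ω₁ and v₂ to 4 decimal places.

ω₁ = 5.3999, v₂ = 5.5902

heading to target = atan2(-2.5−3, 2−3) = -1.7506
Δθ = wrap(-1.7506 − 1.8326) = 2.6999; ω₁ = Δθ/dt₁ = 5.3999
distance = √((2−3)² + (-2.5−3)²) = 5.5902; v₂ = distance/dt₂ = 5.5902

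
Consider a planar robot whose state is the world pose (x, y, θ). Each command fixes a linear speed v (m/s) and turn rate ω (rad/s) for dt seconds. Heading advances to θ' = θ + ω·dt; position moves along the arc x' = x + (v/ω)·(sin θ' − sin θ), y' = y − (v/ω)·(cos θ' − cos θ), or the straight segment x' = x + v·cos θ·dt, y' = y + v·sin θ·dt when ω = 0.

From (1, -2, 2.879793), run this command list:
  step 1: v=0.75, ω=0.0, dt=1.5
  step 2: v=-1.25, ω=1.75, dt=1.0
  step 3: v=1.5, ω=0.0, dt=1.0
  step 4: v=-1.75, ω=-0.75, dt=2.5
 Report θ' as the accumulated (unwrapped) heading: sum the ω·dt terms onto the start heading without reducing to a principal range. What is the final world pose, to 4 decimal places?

(3.8919, -0.6043, 2.7548)

step 1: θ'=2.8798 (straight) → pose (-0.0867, -1.7088, 2.8798)
step 2: θ'=4.6298 (R=-0.7143) → pose (0.8101, -1.0778, 4.6298)
step 3: θ'=4.6298 (straight) → pose (0.6863, -2.5727, 4.6298)
step 4: θ'=2.7548 (R=2.3333) → pose (3.8919, -0.6043, 2.7548)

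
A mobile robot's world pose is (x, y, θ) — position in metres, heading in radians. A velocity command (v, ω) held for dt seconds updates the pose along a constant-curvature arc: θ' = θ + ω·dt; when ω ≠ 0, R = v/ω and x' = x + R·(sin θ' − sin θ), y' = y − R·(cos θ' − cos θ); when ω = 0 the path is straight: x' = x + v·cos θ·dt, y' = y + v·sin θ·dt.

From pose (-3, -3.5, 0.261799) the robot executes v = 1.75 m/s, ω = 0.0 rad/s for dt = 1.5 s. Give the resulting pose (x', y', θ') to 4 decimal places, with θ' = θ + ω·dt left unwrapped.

θ' = 0.2618 + 0.0·1.5 = 0.2618
ω = 0 → straight: x' = -3 + 1.75·cos(0.2618)·1.5 = -0.4644
y' = -3.5 + 1.75·sin(0.2618)·1.5 = -2.8206

(-0.4644, -2.8206, 0.2618)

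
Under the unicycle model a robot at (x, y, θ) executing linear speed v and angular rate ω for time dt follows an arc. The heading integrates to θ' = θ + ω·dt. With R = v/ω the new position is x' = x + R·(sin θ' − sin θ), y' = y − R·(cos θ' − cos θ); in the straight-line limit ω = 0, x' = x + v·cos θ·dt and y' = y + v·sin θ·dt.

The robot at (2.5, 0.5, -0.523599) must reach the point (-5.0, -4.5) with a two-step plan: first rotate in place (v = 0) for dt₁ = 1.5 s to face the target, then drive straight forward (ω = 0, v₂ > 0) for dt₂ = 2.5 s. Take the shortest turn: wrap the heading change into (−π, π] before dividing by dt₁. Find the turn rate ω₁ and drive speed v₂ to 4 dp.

ω₁ = -1.3533, v₂ = 3.6056

heading to target = atan2(-4.5−0.5, -5−2.5) = -2.5536
Δθ = wrap(-2.5536 − -0.5236) = -2.0300; ω₁ = Δθ/dt₁ = -1.3533
distance = √((-5−2.5)² + (-4.5−0.5)²) = 9.0139; v₂ = distance/dt₂ = 3.6056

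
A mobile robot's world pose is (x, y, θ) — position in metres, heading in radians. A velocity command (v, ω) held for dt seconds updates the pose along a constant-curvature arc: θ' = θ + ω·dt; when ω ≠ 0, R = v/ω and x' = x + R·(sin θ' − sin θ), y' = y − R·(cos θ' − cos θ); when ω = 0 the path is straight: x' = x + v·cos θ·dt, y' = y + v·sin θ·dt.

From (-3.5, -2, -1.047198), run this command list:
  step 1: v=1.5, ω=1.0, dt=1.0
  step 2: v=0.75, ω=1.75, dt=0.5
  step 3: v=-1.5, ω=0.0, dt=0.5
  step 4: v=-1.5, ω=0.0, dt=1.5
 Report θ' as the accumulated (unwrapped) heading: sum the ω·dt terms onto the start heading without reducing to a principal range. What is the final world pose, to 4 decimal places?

step 1: θ'=-0.0472 (R=1.5000) → pose (-2.2717, -2.7483, -0.0472)
step 2: θ'=0.8278 (R=0.4286) → pose (-1.9359, -2.6102, 0.8278)
step 3: θ'=0.8278 (straight) → pose (-2.4433, -3.1625, 0.8278)
step 4: θ'=0.8278 (straight) → pose (-3.9654, -4.8195, 0.8278)

(-3.9654, -4.8195, 0.8278)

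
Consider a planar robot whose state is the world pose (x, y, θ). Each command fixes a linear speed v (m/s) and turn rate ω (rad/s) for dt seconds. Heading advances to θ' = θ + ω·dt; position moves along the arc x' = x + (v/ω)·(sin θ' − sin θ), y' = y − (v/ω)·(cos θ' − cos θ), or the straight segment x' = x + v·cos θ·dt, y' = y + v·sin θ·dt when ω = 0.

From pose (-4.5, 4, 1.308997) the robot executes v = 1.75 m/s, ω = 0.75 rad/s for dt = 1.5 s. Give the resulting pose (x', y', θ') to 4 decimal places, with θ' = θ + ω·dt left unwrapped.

θ' = 1.3090 + 0.75·1.5 = 2.4340
R = v/ω = 1.75/0.75 = 2.3333
x' = -4.5 + 2.3333·(sin 2.4340 − sin 1.3090) = -5.2371
y' = 4 − 2.3333·(cos 2.4340 − cos 1.3090) = 6.3771

(-5.2371, 6.3771, 2.4340)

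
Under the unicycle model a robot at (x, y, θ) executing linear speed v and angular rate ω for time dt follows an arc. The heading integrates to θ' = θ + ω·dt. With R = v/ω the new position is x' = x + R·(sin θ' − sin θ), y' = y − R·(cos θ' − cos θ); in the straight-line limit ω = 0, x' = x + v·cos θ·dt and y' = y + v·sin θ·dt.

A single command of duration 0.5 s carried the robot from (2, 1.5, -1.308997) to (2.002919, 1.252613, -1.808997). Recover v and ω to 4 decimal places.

Δθ = -1.808997 − -1.308997 = -0.500000
ω = Δθ/dt = -0.500000/0.5 = -1.0000
R = −Δy/(cos θ' − cos θ) = -0.5000
v = R·ω = -0.5000·-1.0000 = 0.5000

v = 0.5000, ω = -1.0000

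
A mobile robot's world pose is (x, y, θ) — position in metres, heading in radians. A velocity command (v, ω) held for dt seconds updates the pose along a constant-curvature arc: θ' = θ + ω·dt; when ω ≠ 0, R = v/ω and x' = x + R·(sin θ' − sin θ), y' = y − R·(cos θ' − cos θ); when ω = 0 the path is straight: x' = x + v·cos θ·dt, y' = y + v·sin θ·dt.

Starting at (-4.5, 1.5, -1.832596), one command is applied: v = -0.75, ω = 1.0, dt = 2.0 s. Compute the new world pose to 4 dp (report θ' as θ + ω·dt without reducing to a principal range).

(-5.3494, 2.4336, 0.1674)

θ' = -1.8326 + 1.0·2.0 = 0.1674
R = v/ω = -0.75/1.0 = -0.7500
x' = -4.5 + -0.7500·(sin 0.1674 − sin -1.8326) = -5.3494
y' = 1.5 − -0.7500·(cos 0.1674 − cos -1.8326) = 2.4336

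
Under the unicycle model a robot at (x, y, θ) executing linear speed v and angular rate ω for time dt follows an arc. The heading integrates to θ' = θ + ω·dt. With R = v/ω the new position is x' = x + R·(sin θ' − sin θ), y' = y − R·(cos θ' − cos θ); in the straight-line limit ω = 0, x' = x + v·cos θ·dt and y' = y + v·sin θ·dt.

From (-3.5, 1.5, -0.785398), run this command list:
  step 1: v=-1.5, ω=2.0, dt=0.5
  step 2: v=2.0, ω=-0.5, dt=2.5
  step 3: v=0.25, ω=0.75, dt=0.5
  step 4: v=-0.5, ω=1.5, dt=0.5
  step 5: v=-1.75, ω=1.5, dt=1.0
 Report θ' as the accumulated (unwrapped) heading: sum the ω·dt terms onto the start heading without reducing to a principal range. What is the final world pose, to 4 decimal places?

(-1.1121, -1.3734, 1.5896)

step 1: θ'=0.2146 (R=-0.7500) → pose (-4.1900, 1.7025, 0.2146)
step 2: θ'=-1.0354 (R=-4.0000) → pose (0.1020, -0.1650, -1.0354)
step 3: θ'=-0.6604 (R=0.3333) → pose (0.1843, -0.2582, -0.6604)
step 4: θ'=0.0896 (R=-0.3333) → pose (-0.0500, -0.1895, 0.0896)
step 5: θ'=1.5896 (R=-1.1667) → pose (-1.1121, -1.3734, 1.5896)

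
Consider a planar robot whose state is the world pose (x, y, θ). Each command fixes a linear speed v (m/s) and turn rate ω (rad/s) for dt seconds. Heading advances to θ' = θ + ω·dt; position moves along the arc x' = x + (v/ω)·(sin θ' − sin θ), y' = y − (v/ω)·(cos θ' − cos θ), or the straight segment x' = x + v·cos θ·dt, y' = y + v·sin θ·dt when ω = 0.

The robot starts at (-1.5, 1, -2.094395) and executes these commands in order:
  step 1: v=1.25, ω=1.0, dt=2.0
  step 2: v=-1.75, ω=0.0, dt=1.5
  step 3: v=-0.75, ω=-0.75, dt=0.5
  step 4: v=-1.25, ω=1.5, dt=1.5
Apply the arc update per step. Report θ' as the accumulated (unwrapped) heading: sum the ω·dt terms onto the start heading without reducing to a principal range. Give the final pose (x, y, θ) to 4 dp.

step 1: θ'=-0.0944 (R=1.2500) → pose (-0.5353, -0.8694, -0.0944)
step 2: θ'=-0.0944 (straight) → pose (-3.1486, -0.6220, -0.0944)
step 3: θ'=-0.4694 (R=1.0000) → pose (-3.5067, -0.5183, -0.4694)
step 4: θ'=1.7806 (R=-0.8333) → pose (-4.6987, -1.4351, 1.7806)

(-4.6987, -1.4351, 1.7806)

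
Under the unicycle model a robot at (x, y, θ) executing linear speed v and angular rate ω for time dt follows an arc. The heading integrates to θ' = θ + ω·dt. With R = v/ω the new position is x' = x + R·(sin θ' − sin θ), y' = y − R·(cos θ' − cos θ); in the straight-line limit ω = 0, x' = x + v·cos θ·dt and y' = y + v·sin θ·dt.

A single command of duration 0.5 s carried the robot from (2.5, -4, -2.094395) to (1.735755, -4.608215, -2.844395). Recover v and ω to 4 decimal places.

v = 2.0000, ω = -1.5000

Δθ = -2.844395 − -2.094395 = -0.750000
ω = Δθ/dt = -0.750000/0.5 = -1.5000
R = Δx/(sin θ' − sin θ) = -1.3333
v = R·ω = -1.3333·-1.5000 = 2.0000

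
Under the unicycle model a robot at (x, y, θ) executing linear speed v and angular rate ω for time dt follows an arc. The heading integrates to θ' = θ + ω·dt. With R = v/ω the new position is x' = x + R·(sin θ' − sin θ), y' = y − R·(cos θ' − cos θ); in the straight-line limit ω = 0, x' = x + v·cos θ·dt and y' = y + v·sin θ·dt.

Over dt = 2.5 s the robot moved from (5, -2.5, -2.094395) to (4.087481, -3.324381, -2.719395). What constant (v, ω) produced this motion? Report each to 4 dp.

Δθ = -2.719395 − -2.094395 = -0.625000
ω = Δθ/dt = -0.625000/2.5 = -0.2500
R = Δx/(sin θ' − sin θ) = -2.0000
v = R·ω = -2.0000·-0.2500 = 0.5000

v = 0.5000, ω = -0.2500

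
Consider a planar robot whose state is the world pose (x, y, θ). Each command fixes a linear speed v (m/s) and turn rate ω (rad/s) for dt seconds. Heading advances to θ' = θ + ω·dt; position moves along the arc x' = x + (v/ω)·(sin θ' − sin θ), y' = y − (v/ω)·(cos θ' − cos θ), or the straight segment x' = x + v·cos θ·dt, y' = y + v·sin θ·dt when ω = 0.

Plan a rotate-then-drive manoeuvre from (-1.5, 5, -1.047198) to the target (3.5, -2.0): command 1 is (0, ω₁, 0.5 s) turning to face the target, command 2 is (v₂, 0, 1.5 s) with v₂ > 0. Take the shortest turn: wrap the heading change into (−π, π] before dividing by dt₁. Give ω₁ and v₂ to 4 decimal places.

heading to target = atan2(-2−5, 3.5−-1.5) = -0.9505
Δθ = wrap(-0.9505 − -1.0472) = 0.0967; ω₁ = Δθ/dt₁ = 0.1933
distance = √((3.5−-1.5)² + (-2−5)²) = 8.6023; v₂ = distance/dt₂ = 5.7349

ω₁ = 0.1933, v₂ = 5.7349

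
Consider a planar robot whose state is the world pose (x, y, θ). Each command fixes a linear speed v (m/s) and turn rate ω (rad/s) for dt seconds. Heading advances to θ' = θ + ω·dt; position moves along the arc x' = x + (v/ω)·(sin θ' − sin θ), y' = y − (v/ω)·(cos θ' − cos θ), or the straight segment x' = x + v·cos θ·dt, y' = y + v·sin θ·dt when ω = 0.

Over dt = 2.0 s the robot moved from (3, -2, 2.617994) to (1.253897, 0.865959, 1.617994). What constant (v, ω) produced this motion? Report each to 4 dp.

v = 1.7500, ω = -0.5000

Δθ = 1.617994 − 2.617994 = -1.000000
ω = Δθ/dt = -1.000000/2.0 = -0.5000
R = −Δy/(cos θ' − cos θ) = -3.5000
v = R·ω = -3.5000·-0.5000 = 1.7500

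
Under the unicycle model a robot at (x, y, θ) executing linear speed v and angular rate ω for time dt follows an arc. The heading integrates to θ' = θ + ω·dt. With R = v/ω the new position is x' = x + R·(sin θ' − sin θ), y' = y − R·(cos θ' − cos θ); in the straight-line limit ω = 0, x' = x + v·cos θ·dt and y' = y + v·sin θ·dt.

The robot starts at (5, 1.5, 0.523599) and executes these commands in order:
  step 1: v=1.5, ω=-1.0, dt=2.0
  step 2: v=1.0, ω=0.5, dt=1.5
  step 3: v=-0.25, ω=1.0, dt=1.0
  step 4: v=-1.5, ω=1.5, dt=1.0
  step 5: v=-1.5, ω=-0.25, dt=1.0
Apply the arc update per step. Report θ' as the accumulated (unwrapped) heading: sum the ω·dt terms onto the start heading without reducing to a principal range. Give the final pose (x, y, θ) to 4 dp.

(7.0794, -3.5663, 1.5236)

step 1: θ'=-1.4764 (R=-1.5000) → pose (7.2433, 0.3423, -1.4764)
step 2: θ'=-0.7264 (R=2.0000) → pose (7.9061, -0.9643, -0.7264)
step 3: θ'=0.2736 (R=-0.2500) → pose (7.6725, -0.9105, 0.2736)
step 4: θ'=1.7736 (R=-1.0000) → pose (6.9631, -2.0747, 1.7736)
step 5: θ'=1.5236 (R=6.0000) → pose (7.0794, -3.5663, 1.5236)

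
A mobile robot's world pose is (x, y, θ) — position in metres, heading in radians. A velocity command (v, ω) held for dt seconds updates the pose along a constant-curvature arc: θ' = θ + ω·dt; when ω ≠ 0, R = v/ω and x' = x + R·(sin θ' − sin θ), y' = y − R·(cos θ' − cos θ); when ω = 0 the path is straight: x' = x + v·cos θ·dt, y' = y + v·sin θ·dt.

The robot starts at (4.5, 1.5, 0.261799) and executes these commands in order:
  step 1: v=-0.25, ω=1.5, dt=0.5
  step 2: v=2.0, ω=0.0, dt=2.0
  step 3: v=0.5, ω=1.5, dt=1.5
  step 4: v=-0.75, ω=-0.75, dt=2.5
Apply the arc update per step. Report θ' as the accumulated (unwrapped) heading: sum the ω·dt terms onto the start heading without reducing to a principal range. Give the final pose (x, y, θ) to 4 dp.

step 1: θ'=1.0118 (R=-0.1667) → pose (4.4018, 1.4274, 1.0118)
step 2: θ'=1.0118 (straight) → pose (6.5232, 4.8186, 1.0118)
step 3: θ'=3.2618 (R=0.3333) → pose (6.2006, 5.3263, 3.2618)
step 4: θ'=1.3868 (R=1.0000) → pose (7.3037, 4.1505, 1.3868)

(7.3037, 4.1505, 1.3868)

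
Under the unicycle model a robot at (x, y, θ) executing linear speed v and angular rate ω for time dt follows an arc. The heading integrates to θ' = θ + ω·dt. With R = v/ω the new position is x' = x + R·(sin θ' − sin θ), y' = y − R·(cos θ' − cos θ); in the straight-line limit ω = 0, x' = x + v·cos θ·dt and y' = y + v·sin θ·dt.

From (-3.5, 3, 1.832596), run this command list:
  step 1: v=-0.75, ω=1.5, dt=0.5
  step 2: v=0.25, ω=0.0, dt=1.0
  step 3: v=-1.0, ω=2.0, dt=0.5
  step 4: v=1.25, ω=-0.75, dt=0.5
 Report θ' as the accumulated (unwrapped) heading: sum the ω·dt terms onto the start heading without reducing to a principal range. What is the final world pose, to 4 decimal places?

(-3.6170, 2.6540, 3.2076)

step 1: θ'=2.5826 (R=-0.5000) → pose (-3.2822, 2.7055, 2.5826)
step 2: θ'=2.5826 (straight) → pose (-3.4942, 2.8381, 2.5826)
step 3: θ'=3.5826 (R=-0.5000) → pose (-3.0156, 2.8098, 3.5826)
step 4: θ'=3.2076 (R=-1.6667) → pose (-3.6170, 2.6540, 3.2076)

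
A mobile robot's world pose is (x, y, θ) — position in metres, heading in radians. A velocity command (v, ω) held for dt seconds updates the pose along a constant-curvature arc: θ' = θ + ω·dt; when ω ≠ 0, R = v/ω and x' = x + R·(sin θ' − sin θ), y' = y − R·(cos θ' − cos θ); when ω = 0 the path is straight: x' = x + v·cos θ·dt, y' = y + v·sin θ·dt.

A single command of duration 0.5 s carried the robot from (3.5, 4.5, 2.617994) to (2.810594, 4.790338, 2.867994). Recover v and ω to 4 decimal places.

v = 1.5000, ω = 0.5000

Δθ = 2.867994 − 2.617994 = 0.250000
ω = Δθ/dt = 0.250000/0.5 = 0.5000
R = Δx/(sin θ' − sin θ) = 3.0000
v = R·ω = 3.0000·0.5000 = 1.5000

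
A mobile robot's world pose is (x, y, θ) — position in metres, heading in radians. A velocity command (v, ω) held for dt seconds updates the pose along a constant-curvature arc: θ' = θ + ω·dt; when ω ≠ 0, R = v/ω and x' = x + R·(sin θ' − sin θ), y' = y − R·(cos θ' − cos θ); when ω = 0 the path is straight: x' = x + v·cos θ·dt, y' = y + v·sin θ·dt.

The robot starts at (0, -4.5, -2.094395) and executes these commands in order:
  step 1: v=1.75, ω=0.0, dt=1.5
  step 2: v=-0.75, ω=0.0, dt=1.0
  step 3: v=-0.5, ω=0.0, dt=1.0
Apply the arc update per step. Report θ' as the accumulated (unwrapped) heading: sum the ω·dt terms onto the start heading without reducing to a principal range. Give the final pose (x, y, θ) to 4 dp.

(-0.6875, -5.6908, -2.0944)

step 1: θ'=-2.0944 (straight) → pose (-1.3125, -6.7733, -2.0944)
step 2: θ'=-2.0944 (straight) → pose (-0.9375, -6.1238, -2.0944)
step 3: θ'=-2.0944 (straight) → pose (-0.6875, -5.6908, -2.0944)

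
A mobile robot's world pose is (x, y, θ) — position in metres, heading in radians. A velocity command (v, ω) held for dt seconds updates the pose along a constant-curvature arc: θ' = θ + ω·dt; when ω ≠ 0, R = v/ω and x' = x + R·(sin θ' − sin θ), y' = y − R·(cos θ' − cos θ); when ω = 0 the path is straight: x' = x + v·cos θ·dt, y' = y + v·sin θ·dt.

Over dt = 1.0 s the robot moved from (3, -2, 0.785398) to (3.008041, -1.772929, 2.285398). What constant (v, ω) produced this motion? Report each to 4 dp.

v = 0.2500, ω = 1.5000

Δθ = 2.285398 − 0.785398 = 1.500000
ω = Δθ/dt = 1.500000/1.0 = 1.5000
R = −Δy/(cos θ' − cos θ) = 0.1667
v = R·ω = 0.1667·1.5000 = 0.2500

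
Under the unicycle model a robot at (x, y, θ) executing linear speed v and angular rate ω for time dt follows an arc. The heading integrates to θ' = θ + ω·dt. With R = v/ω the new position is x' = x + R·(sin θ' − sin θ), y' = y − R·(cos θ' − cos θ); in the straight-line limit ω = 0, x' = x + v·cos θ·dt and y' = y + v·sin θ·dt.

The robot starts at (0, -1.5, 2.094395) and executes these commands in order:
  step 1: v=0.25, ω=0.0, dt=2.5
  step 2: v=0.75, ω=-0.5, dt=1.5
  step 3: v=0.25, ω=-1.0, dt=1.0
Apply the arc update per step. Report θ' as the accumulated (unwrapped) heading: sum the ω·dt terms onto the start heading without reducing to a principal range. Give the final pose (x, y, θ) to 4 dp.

(-0.3160, 0.3072, 0.3444)

step 1: θ'=2.0944 (straight) → pose (-0.3125, -0.9587, 2.0944)
step 2: θ'=1.3444 (R=-1.5000) → pose (-0.4752, 0.1280, 1.3444)
step 3: θ'=0.3444 (R=-0.2500) → pose (-0.3160, 0.3072, 0.3444)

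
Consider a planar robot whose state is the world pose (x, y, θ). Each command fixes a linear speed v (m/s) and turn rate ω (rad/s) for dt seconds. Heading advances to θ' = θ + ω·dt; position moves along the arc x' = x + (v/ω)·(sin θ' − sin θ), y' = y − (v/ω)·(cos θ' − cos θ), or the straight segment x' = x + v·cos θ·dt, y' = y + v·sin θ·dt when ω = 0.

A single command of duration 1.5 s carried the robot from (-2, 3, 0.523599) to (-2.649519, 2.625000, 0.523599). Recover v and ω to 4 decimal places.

Δθ = 0.523599 − 0.523599 = 0.000000
ω = Δθ/dt = 0.000000/1.5 = 0.0000
ω = 0 → v = (Δx·cos θ + Δy·sin θ)/dt = -0.5000

v = -0.5000, ω = 0.0000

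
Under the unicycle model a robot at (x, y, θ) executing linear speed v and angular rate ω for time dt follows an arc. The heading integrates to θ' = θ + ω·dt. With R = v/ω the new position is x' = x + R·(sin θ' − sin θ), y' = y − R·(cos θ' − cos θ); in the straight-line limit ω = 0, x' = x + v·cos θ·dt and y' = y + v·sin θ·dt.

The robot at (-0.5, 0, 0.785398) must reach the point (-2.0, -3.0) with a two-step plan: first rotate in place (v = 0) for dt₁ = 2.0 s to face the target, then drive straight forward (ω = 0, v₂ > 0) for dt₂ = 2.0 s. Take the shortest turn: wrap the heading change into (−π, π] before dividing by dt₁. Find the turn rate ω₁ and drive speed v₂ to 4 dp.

heading to target = atan2(-3−0, -2−-0.5) = -2.0344
Δθ = wrap(-2.0344 − 0.7854) = -2.8198; ω₁ = Δθ/dt₁ = -1.4099
distance = √((-2−-0.5)² + (-3−0)²) = 3.3541; v₂ = distance/dt₂ = 1.6771

ω₁ = -1.4099, v₂ = 1.6771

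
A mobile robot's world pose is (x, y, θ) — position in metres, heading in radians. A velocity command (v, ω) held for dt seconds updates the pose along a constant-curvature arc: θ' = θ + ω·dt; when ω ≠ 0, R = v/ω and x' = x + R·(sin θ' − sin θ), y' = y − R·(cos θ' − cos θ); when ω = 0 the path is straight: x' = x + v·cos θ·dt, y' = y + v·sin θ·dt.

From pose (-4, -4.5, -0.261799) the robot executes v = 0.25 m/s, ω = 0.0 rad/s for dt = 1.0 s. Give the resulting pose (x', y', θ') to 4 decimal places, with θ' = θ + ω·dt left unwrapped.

θ' = -0.2618 + 0.0·1.0 = -0.2618
ω = 0 → straight: x' = -4 + 0.25·cos(-0.2618)·1.0 = -3.7585
y' = -4.5 + 0.25·sin(-0.2618)·1.0 = -4.5647

(-3.7585, -4.5647, -0.2618)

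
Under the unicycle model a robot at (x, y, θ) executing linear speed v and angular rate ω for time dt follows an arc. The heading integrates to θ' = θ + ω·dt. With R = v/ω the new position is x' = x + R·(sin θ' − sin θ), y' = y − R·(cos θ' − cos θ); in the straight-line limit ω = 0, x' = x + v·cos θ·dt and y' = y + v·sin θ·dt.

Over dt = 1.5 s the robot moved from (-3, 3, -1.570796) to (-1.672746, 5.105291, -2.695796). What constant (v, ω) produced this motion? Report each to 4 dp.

v = -1.7500, ω = -0.7500

Δθ = -2.695796 − -1.570796 = -1.125000
ω = Δθ/dt = -1.125000/1.5 = -0.7500
R = −Δy/(cos θ' − cos θ) = 2.3333
v = R·ω = 2.3333·-0.7500 = -1.7500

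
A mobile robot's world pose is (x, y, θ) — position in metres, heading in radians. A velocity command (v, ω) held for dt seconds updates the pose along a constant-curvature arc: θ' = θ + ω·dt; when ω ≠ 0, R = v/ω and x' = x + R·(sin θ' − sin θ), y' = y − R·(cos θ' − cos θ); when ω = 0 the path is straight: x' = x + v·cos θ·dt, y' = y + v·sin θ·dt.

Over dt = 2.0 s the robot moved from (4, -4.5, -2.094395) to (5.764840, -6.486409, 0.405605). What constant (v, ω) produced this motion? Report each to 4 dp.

Δθ = 0.405605 − -2.094395 = 2.500000
ω = Δθ/dt = 2.500000/2.0 = 1.2500
R = −Δy/(cos θ' − cos θ) = 1.4000
v = R·ω = 1.4000·1.2500 = 1.7500

v = 1.7500, ω = 1.2500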